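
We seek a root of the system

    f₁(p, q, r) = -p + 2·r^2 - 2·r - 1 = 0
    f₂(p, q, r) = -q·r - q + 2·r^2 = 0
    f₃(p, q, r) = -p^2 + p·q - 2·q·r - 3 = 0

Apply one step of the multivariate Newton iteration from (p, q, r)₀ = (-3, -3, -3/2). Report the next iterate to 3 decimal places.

(-0.833, -3.500, -0.583)

At (-3, -3, -3/2): F = (9.500, 3.000, -12.000).
Jacobian J = [[-1, 0, 4·r - 2], [0, -r - 1, -q + 4·r], [-2·p + q, p - 2·r, -2·q]].
At the point, J = [[-1.000, 0.000, -8.000], [0.000, 0.500, -3.000], [3.000, 0.000, 6.000]] (det J = 9.000).
Solving J·Δ = −F gives Δ = (2.167, -0.500, 0.917).
Then the next iterate is (p, q, r)₁ = (-0.833, -3.500, -0.583).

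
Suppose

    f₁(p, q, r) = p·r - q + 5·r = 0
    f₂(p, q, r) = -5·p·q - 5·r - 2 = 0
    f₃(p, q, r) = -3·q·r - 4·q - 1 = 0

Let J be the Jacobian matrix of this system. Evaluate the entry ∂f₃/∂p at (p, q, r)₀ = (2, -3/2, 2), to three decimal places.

0.000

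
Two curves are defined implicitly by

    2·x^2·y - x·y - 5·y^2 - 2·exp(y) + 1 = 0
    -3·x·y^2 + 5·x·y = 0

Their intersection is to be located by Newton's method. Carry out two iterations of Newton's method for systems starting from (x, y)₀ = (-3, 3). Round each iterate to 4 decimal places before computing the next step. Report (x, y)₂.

At (-3, 3): F = (-21.171074, 36.0000).
Jacobian J = [[4·x·y - y, 2·x^2 - x - 10·y - 2·exp(y)], [-3·y^2 + 5·y, -6·x·y + 5·x]].
At the point, J = [[-39.0000, -49.171074], [-12.0000, 39.0000]] (det J = -2111.052886).
Solving J·Δ = −F gives Δ = (0.4474, -0.7854).
Then the next iterate is (x, y)₁ = (-2.5526, 2.2146).
Round to (-2.5526, 2.2146) and repeat: F = (-7.325134, 9.292382), J = [[-24.826552, -24.877357], [-3.640359, 21.154928]].
Δ = (0.1238, -0.4180), so (x, y)₂ = (-2.4288, 1.7966).

(-2.4288, 1.7966)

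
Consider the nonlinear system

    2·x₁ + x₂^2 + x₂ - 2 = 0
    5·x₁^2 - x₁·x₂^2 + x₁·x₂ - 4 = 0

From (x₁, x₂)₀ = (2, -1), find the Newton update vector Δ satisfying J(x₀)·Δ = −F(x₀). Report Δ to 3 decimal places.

At (2, -1): F = (2.000, 12.000).
Jacobian J = [[2, 2·x₂ + 1], [10·x₁ - x₂^2 + x₂, -2·x₁·x₂ + x₁]].
At the point, J = [[2.000, -1.000], [18.000, 6.000]] (det J = 30.000).
Solving J·Δ = −F gives Δ = (-0.800, 0.400).

(-0.800, 0.400)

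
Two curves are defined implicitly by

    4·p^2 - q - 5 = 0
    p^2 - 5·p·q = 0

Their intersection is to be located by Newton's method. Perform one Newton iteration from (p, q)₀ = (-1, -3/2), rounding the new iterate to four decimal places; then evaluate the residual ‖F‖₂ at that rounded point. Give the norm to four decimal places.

0.8424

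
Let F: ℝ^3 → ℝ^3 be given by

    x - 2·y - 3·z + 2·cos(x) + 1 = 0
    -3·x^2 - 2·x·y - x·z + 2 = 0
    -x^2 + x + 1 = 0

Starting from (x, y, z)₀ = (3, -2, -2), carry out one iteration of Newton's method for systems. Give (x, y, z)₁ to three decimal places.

(2.000, -3.576, 2.818)

At (3, -2, -2): F = (12.02002, -7.000, -5.000).
Jacobian J = [[-2·sin(x) + 1, -2, -3], [-6·x - 2·y - z, -2·x, -x], [-2·x + 1, 0, 0]].
At the point, J = [[0.71776, -2.000, -3.000], [-12.000, -6.000, -3.000], [-5.000, 0.000, 0.000]] (det J = 60.000).
Solving J·Δ = −F gives Δ = (-1.000, -1.576, 4.818).
Then the next iterate is (x, y, z)₁ = (2.000, -3.576, 2.818).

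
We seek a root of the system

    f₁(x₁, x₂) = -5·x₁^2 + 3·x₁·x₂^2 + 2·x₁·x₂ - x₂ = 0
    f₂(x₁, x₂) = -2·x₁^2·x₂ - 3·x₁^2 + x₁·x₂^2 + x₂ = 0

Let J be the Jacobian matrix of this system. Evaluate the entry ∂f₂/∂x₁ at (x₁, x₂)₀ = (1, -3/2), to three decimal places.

2.250

∂f₂/∂x₁ = -4·x₁·x₂ - 6·x₁ + x₂^2.
At (1, -3/2) this is 2.250.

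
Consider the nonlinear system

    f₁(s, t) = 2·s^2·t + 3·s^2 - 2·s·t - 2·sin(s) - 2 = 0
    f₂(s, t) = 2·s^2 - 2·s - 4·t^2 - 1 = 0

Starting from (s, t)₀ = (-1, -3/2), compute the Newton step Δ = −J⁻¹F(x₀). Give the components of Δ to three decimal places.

(0.336, 0.668)

At (-1, -3/2): F = (-3.31706, -6.000).
Jacobian J = [[4·s·t + 6·s - 2·t - 2·cos(s), 2·s^2 - 2·s], [4·s - 2, -8·t]].
At the point, J = [[1.91940, 4.000], [-6.000, 12.000]] (det J = 47.03274).
Solving J·Δ = −F gives Δ = (0.336, 0.668).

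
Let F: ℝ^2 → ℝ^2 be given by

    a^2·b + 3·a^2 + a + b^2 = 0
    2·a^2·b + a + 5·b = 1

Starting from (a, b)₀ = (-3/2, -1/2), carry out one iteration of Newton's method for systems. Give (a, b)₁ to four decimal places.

At (-3/2, -1/2): F = (4.3750, -7.2500).
Jacobian J = [[2·a·b + 6·a + 1, a^2 + 2·b], [4·a·b + 1, 2·a^2 + 5]].
At the point, J = [[-6.5000, 1.2500], [4.0000, 9.5000]] (det J = -66.7500).
Solving J·Δ = −F gives Δ = (0.7584, 0.4438).
Then the next iterate is (a, b)₁ = (-0.7416, -0.0562).

(-0.7416, -0.0562)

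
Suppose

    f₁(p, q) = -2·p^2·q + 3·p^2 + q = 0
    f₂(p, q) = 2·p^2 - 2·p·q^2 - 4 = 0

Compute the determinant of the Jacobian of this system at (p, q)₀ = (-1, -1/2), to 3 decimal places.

J = [[-4·p·q + 6·p, -2·p^2 + 1], [4·p - 2·q^2, -4·p·q]].
At the point, J = [[-8.000, -1.000], [-4.500, -2.000]].
det J = 11.500.

11.500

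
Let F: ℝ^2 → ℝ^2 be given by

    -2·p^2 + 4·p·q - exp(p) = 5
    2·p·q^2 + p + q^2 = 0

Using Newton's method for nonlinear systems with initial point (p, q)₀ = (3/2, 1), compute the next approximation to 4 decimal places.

(0.1135, 0.8324)

At (3/2, 1): F = (-7.981689, 5.5000).
Jacobian J = [[-4·p + 4·q - exp(p), 4·p], [2·q^2 + 1, 4·p·q + 2·q]].
At the point, J = [[-6.481689, 6.0000], [3.0000, 8.0000]] (det J = -69.853513).
Solving J·Δ = −F gives Δ = (-1.3865, -0.1676).
Then the next iterate is (p, q)₁ = (0.1135, 0.8324).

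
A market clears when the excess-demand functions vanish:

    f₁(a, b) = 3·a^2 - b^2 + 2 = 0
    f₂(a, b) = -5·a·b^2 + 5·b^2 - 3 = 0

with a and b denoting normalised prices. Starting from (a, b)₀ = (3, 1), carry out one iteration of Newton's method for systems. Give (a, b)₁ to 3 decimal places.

(1.416, 0.746)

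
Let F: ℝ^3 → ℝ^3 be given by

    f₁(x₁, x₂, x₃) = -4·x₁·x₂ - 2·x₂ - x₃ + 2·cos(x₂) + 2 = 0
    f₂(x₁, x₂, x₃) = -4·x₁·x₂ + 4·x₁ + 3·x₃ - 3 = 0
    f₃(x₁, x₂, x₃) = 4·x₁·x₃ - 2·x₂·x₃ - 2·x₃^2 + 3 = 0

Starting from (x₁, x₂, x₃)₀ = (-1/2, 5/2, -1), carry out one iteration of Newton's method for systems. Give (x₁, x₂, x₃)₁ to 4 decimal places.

(-0.4204, 1.4490, 0.8599)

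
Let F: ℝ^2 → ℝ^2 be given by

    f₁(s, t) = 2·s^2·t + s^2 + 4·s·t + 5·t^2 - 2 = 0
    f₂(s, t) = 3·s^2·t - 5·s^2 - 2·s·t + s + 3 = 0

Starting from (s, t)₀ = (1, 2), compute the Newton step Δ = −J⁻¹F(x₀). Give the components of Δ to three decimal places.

(-0.114, -1.114)

At (1, 2): F = (31.000, 1.000).
Jacobian J = [[4·s·t + 2·s + 4·t, 2·s^2 + 4·s + 10·t], [6·s·t - 10·s - 2·t + 1, 3·s^2 - 2·s]].
At the point, J = [[18.000, 26.000], [-1.000, 1.000]] (det J = 44.000).
Solving J·Δ = −F gives Δ = (-0.114, -1.114).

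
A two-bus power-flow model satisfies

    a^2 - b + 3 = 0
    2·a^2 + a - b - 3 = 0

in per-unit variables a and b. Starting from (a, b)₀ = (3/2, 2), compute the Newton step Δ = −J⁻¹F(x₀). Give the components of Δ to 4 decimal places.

(0.5625, 4.9375)

At (3/2, 2): F = (3.2500, 1.0000).
Jacobian J = [[2·a, -1], [4·a + 1, -1]].
At the point, J = [[3.0000, -1.0000], [7.0000, -1.0000]] (det J = 4.0000).
Solving J·Δ = −F gives Δ = (0.5625, 4.9375).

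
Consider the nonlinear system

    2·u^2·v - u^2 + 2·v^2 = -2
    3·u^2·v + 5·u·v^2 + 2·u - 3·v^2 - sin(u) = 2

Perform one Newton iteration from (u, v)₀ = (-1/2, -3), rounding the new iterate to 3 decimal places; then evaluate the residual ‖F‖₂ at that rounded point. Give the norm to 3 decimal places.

At (-1/2, -3): F = (18.250, -54.27057).
Jacobian J = [[4·u·v - 2·u, 2·u^2 + 4·v], [6·u·v + 5·v^2 - cos(u) + 2, 3·u^2 + 10·u·v - 6·v]].
At the point, J = [[7.000, -11.500], [55.12242, 33.750]] (det J = 870.15780).
Solving J·Δ = −F gives Δ = (0.009, 1.593).
Then the next iterate is (u, v)₁ = (-0.491, -1.407).
Re-evaluating at (-0.491, -1.407): F = (5.03982, -14.32708), so ‖F‖₂ = 15.188.

15.188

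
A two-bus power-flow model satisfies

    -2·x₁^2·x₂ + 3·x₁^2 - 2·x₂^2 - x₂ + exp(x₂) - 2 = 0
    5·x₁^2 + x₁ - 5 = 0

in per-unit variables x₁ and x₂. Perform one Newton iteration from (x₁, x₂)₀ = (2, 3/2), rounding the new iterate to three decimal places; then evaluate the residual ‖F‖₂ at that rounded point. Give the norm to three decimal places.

3.700

At (2, 3/2): F = (-3.51831, 17.000).
Jacobian J = [[-4·x₁·x₂ + 6·x₁, -2·x₁^2 - 4·x₂ + exp(x₂) - 1], [10·x₁ + 1, 0]].
At the point, J = [[0.000, -10.51831], [21.000, 0.000]] (det J = 220.88453).
Solving J·Δ = −F gives Δ = (-0.810, -0.334).
Then the next iterate is (x₁, x₂)₁ = (1.190, 1.166).
Re-evaluating at (1.190, 1.166): F = (-1.73003, 3.27050), so ‖F‖₂ = 3.700.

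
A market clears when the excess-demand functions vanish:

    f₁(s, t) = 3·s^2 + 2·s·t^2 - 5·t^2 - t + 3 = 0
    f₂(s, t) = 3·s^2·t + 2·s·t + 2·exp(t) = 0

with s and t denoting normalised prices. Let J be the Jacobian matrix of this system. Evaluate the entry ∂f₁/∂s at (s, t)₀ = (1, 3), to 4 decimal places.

24.0000

∂f₁/∂s = 6·s + 2·t^2.
At (1, 3) this is 24.0000.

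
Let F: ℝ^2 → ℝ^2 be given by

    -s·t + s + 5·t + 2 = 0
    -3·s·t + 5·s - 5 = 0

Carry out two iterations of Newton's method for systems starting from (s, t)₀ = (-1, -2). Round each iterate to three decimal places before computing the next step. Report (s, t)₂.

At (-1, -2): F = (-11.000, -16.000).
Jacobian J = [[-t + 1, -s + 5], [-3·t + 5, -3·s]].
At the point, J = [[3.000, 6.000], [11.000, 3.000]] (det J = -57.000).
Solving J·Δ = −F gives Δ = (1.105, 1.281).
Then the next iterate is (s, t)₁ = (0.105, -0.719).
Round to (0.105, -0.719) and repeat: F = (-1.41450, -4.24851), J = [[1.719, 4.895], [7.157, -0.315]].
Δ = (0.597, 0.079), so (s, t)₂ = (0.702, -0.640).

(0.702, -0.640)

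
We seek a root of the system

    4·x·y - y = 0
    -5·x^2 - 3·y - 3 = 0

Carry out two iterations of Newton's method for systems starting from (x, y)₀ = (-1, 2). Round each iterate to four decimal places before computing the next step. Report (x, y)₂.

At (-1, 2): F = (-10.0000, -14.0000).
Jacobian J = [[4·y, 4·x - 1], [-10·x, -3]].
At the point, J = [[8.0000, -5.0000], [10.0000, -3.0000]] (det J = 26.0000).
Solving J·Δ = −F gives Δ = (1.5385, 0.4615).
Then the next iterate is (x, y)₁ = (0.5385, 2.4615).
Round to (0.5385, 2.4615) and repeat: F = (2.840571, -11.834411), J = [[9.8460, 1.1540], [-5.3850, -3.0000]].
Δ = (0.2202, -4.3400), so (x, y)₂ = (0.7587, -1.8785).

(0.7587, -1.8785)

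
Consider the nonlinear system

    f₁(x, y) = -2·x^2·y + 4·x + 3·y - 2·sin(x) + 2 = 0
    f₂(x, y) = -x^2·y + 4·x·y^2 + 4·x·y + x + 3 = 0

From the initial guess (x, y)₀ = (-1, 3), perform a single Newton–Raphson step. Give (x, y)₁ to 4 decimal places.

(-1.0591, 1.1983)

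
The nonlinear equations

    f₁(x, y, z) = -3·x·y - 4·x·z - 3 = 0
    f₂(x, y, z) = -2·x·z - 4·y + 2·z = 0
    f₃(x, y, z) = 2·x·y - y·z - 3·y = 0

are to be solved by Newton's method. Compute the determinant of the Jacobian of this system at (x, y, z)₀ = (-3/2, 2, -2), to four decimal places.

J = [[-3·y - 4·z, -3·x, -4·x], [-2·z, -4, -2·x + 2], [2·y, 2·x - z - 3, -y]].
At the point, J = [[2.0000, 4.5000, 6.0000], [4.0000, -4.0000, 5.0000], [4.0000, -4.0000, -2.0000]].
det J = 182.0000.

182.0000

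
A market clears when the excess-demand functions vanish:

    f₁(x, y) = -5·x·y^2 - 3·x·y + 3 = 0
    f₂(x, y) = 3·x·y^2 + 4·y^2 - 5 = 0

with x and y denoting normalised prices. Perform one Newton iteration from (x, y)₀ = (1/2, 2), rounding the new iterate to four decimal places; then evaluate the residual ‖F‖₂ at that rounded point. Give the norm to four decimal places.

At (1/2, 2): F = (-10.0000, 17.0000).
Jacobian J = [[-5·y^2 - 3·y, -10·x·y - 3·x], [3·y^2, 6·x·y + 8·y]].
At the point, J = [[-26.0000, -11.5000], [12.0000, 22.0000]] (det J = -434.0000).
Solving J·Δ = −F gives Δ = (-0.0565, -0.7419).
Then the next iterate is (x, y)₁ = (0.4435, 1.2581).
Re-evaluating at (0.4435, 1.2581): F = (-2.183796, 3.437199), so ‖F‖₂ = 4.0723.

4.0723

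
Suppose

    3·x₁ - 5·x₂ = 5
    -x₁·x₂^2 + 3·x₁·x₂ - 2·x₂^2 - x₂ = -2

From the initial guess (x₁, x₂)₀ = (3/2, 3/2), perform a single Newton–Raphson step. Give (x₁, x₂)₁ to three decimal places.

At (3/2, 3/2): F = (-8.000, -0.625).
Jacobian J = [[3, -5], [-x₂^2 + 3·x₂, -2·x₁·x₂ + 3·x₁ - 4·x₂ - 1]].
At the point, J = [[3.000, -5.000], [2.250, -7.000]] (det J = -9.750).
Solving J·Δ = −F gives Δ = (5.423, 1.654).
Then the next iterate is (x₁, x₂)₁ = (6.923, 3.154).

(6.923, 3.154)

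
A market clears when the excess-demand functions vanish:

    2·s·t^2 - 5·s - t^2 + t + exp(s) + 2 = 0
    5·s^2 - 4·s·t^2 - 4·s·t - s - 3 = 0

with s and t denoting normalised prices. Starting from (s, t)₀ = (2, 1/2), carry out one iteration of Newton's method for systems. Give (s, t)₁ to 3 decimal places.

At (2, 1/2): F = (0.63906, 9.000).
Jacobian J = [[2·t^2 + exp(s) - 5, 4·s·t - 2·t + 1], [10·s - 4·t^2 - 4·t - 1, -8·s·t - 4·s]].
At the point, J = [[2.88906, 4.000], [16.000, -16.000]] (det J = -110.22490).
Solving J·Δ = −F gives Δ = (-0.419, 0.143).
Then the next iterate is (s, t)₁ = (1.581, 0.643).

(1.581, 0.643)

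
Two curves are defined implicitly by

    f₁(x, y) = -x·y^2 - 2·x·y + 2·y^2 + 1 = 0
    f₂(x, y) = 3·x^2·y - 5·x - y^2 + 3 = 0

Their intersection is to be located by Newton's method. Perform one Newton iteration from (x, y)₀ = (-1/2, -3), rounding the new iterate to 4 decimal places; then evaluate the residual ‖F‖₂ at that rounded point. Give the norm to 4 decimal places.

At (-1/2, -3): F = (20.5000, -5.7500).
Jacobian J = [[-y^2 - 2·y, -2·x·y - 2·x + 4·y], [6·x·y - 5, 3·x^2 - 2·y]].
At the point, J = [[-3.0000, -14.0000], [4.0000, 6.7500]] (det J = 35.7500).
Solving J·Δ = −F gives Δ = (-1.6189, 1.8112).
Then the next iterate is (x, y)₁ = (-2.1189, -1.1888).
Re-evaluating at (-2.1189, -1.1888): F = (1.783120, -3.830944), so ‖F‖₂ = 4.2256.

4.2256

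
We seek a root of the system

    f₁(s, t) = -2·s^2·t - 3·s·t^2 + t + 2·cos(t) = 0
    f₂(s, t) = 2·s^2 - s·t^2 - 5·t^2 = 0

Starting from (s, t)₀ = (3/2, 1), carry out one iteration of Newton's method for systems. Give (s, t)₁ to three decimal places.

At (3/2, 1): F = (-6.91940, -2.000).
Jacobian J = [[-4·s·t - 3·t^2, -2·s^2 - 6·s·t - 2·sin(t) + 1], [4·s - t^2, -2·s·t - 10·t]].
At the point, J = [[-9.000, -14.18294], [5.000, -13.000]] (det J = 187.91471).
Solving J·Δ = −F gives Δ = (-0.328, -0.280).
Then the next iterate is (s, t)₁ = (1.172, 0.720).

(1.172, 0.720)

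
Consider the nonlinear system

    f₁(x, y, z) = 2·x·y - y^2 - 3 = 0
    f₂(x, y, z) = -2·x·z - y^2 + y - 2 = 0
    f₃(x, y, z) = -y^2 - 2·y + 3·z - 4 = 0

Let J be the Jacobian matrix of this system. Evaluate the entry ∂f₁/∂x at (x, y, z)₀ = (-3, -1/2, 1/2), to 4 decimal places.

∂f₁/∂x = 2·y.
At (-3, -1/2, 1/2) this is -1.0000.

-1.0000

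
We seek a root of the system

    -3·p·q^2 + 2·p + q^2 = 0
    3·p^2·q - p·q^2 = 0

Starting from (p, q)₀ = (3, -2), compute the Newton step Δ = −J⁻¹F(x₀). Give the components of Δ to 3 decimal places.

(-1.234, 0.427)

At (3, -2): F = (-26.000, -66.000).
Jacobian J = [[-3·q^2 + 2, -6·p·q + 2·q], [6·p·q - q^2, 3·p^2 - 2·p·q]].
At the point, J = [[-10.000, 32.000], [-40.000, 39.000]] (det J = 890.000).
Solving J·Δ = −F gives Δ = (-1.234, 0.427).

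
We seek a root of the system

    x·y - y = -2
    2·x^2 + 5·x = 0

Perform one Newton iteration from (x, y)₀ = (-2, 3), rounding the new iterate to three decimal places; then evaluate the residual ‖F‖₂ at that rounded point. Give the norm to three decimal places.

2.189

At (-2, 3): F = (-7.000, -2.000).
Jacobian J = [[y, x - 1], [4·x + 5, 0]].
At the point, J = [[3.000, -3.000], [-3.000, 0.000]] (det J = -9.000).
Solving J·Δ = −F gives Δ = (-0.667, -3.000).
Then the next iterate is (x, y)₁ = (-2.667, 0.000).
Re-evaluating at (-2.667, 0.000): F = (2.000, 0.89078), so ‖F‖₂ = 2.189.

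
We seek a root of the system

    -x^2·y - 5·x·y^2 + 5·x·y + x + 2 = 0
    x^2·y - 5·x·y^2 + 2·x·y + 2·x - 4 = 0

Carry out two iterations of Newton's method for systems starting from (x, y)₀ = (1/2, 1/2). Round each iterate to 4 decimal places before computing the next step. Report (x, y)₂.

At (1/2, 1/2): F = (3.0000, -3.0000).
Jacobian J = [[-2·x·y - 5·y^2 + 5·y + 1, -x^2 - 10·x·y + 5·x], [2·x·y - 5·y^2 + 2·y + 2, x^2 - 10·x·y + 2·x]].
At the point, J = [[1.7500, -0.2500], [2.2500, -1.2500]] (det J = -1.6250).
Solving J·Δ = −F gives Δ = (-2.7692, -7.3846).
Then the next iterate is (x, y)₁ = (-2.2692, -6.8846).
Round to (-2.2692, -6.8846) and repeat: F = (651.068625, 525.030513), J = [[-301.656654, -172.720612], [-217.512717, -155.614475]].
Δ = (1.1343, 1.7884), so (x, y)₂ = (-1.1349, -5.0962).

(-1.1349, -5.0962)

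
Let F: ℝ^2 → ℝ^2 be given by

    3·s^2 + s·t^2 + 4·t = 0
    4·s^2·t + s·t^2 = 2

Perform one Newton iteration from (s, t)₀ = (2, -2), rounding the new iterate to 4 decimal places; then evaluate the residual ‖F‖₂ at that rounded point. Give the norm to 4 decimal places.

109.3426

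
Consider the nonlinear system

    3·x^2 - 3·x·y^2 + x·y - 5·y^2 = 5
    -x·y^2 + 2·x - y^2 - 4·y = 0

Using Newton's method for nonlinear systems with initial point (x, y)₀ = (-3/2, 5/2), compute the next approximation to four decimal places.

At (-3/2, 5/2): F = (-5.1250, -9.8750).
Jacobian J = [[6·x - 3·y^2 + y, -6·x·y + x - 10·y], [-y^2 + 2, -2·x·y - 2·y - 4]].
At the point, J = [[-25.2500, -4.0000], [-4.2500, -1.5000]] (det J = 20.8750).
Solving J·Δ = −F gives Δ = (1.5240, -10.9012).
Then the next iterate is (x, y)₁ = (0.0240, -8.4012).

(0.0240, -8.4012)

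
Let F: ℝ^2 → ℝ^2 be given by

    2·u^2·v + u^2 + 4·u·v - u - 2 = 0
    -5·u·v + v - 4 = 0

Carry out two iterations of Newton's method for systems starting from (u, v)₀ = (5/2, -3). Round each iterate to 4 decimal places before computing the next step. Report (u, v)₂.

At (5/2, -3): F = (-65.7500, 30.5000).
Jacobian J = [[4·u·v + 2·u + 4·v - 1, 2·u^2 + 4·u], [-5·v, -5·u + 1]].
At the point, J = [[-38.0000, 22.5000], [15.0000, -11.5000]] (det J = 99.5000).
Solving J·Δ = −F gives Δ = (-0.7023, 1.7362).
Then the next iterate is (u, v)₁ = (1.7977, -1.2638).
Round to (1.7977, -1.2638) and repeat: F = (-17.822217, 6.095866), J = [[-11.547533, 13.654251], [6.3190, -7.9885]].
Δ = (-9.9121, -7.0775), so (u, v)₂ = (-8.1144, -8.3413).

(-8.1144, -8.3413)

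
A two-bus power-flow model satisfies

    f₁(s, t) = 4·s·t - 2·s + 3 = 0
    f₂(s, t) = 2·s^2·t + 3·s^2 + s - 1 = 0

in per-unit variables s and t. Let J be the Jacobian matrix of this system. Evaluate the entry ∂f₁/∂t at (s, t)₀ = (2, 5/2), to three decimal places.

∂f₁/∂t = 4·s.
At (2, 5/2) this is 8.000.

8.000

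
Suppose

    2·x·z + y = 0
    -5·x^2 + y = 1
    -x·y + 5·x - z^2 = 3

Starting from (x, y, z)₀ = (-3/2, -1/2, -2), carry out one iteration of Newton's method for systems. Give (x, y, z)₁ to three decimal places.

(-0.834, 2.255, -0.137)

At (-3/2, -1/2, -2): F = (5.500, -12.750, -15.250).
Jacobian J = [[2·z, 1, 2·x], [-10·x, 1, 0], [-y + 5, -x, -2·z]].
At the point, J = [[-4.000, 1.000, -3.000], [15.000, 1.000, 0.000], [5.500, 1.500, 4.000]] (det J = -127.000).
Solving J·Δ = −F gives Δ = (0.666, 2.755, 1.863).
Then the next iterate is (x, y, z)₁ = (-0.834, 2.255, -0.137).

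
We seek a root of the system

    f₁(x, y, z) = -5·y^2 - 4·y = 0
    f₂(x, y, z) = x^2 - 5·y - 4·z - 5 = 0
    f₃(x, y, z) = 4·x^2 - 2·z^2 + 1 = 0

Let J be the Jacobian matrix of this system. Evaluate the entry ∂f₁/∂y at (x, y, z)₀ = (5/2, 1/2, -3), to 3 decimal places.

-9.000

∂f₁/∂y = -10·y - 4.
At (5/2, 1/2, -3) this is -9.000.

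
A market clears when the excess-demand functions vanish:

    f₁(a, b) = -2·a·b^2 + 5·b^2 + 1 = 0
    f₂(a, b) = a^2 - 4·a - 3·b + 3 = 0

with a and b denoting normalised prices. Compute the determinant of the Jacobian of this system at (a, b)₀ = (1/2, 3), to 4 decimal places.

126.0000

J = [[-2·b^2, -4·a·b + 10·b], [2·a - 4, -3]].
At the point, J = [[-18.0000, 24.0000], [-3.0000, -3.0000]].
det J = 126.0000.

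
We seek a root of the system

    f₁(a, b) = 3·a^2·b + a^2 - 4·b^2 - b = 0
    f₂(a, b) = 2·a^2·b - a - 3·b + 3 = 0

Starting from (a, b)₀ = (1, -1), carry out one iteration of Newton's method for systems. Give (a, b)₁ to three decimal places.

(1.463, -0.315)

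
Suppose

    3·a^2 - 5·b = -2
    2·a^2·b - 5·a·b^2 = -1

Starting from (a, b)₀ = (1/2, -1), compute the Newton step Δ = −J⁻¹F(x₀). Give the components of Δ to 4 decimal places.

(1.7635, 2.6081)

At (1/2, -1): F = (7.7500, -2.0000).
Jacobian J = [[6·a, -5], [4·a·b - 5·b^2, 2·a^2 - 10·a·b]].
At the point, J = [[3.0000, -5.0000], [-7.0000, 5.5000]] (det J = -18.5000).
Solving J·Δ = −F gives Δ = (1.7635, 2.6081).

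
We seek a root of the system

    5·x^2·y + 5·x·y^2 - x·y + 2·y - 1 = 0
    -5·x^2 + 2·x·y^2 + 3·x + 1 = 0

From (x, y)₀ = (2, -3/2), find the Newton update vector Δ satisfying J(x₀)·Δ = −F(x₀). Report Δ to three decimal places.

(-0.756, 0.454)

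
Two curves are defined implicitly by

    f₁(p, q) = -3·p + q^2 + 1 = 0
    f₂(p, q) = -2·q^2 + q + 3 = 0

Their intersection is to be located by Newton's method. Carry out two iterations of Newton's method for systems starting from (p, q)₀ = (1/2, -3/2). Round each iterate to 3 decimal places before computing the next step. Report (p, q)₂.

(0.666, -1.002)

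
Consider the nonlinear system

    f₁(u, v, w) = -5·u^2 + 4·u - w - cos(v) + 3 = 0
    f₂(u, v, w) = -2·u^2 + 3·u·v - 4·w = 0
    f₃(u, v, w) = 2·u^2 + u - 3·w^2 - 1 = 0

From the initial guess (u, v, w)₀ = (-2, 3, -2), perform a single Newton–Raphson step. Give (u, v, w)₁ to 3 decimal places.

(-1.029, 1.985, -0.850)

At (-2, 3, -2): F = (-22.01001, -18.000, -7.000).
Jacobian J = [[-10·u + 4, sin(v), -1], [-4·u + 3·v, 3·u, -4], [4·u + 1, 0, -6·w]].
At the point, J = [[24.000, 0.14112, -1.000], [17.000, -6.000, -4.000], [-7.000, 0.000, 12.000]] (det J = -1710.83712).
Solving J·Δ = −F gives Δ = (0.971, -1.015, 1.150).
Then the next iterate is (u, v, w)₁ = (-1.029, 1.985, -0.850).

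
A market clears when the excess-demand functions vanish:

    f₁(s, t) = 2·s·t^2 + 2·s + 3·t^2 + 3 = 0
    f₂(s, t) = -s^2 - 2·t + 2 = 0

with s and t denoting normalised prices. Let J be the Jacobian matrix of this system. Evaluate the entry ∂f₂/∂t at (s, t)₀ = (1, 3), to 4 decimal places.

∂f₂/∂t = -2.
At (1, 3) this is -2.0000.

-2.0000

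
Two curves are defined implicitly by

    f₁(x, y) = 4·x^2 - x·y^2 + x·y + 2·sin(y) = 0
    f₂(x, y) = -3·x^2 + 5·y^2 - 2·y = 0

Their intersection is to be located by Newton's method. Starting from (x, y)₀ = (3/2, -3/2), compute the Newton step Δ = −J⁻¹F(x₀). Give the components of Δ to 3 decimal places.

(-0.818, 0.874)

At (3/2, -3/2): F = (1.38001, 7.500).
Jacobian J = [[8·x - y^2 + y, -2·x·y + x + 2·cos(y)], [-6·x, 10·y - 2]].
At the point, J = [[8.250, 6.14147], [-9.000, -17.000]] (det J = -84.97673).
Solving J·Δ = −F gives Δ = (-0.818, 0.874).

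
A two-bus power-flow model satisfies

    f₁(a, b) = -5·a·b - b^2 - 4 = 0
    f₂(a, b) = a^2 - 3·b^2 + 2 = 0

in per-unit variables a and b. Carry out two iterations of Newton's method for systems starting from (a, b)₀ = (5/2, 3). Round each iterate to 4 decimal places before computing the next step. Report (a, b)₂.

(-0.1416, 0.8544)

At (5/2, 3): F = (-50.5000, -18.7500).
Jacobian J = [[-5·b, -5·a - 2·b], [2·a, -6·b]].
At the point, J = [[-15.0000, -18.5000], [5.0000, -18.0000]] (det J = 362.5000).
Solving J·Δ = −F gives Δ = (-1.5507, -1.4724).
Then the next iterate is (a, b)₁ = (0.9493, 1.5276).
Round to (0.9493, 1.5276) and repeat: F = (-13.584315, -4.099515), J = [[-7.6380, -7.8017], [1.8986, -9.1656]].
Δ = (-1.0909, -0.6732), so (a, b)₂ = (-0.1416, 0.8544).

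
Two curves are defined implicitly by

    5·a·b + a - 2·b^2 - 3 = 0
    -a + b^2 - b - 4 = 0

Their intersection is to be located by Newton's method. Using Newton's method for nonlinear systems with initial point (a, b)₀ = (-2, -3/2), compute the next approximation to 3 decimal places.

(-1.318, -1.233)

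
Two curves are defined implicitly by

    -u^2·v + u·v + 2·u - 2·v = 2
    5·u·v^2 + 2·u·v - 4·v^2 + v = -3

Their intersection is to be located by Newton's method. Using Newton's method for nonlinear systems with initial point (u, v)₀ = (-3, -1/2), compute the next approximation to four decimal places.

At (-3, -1/2): F = (-1.0000, 0.7500).
Jacobian J = [[-2·u·v + v + 2, -u^2 + u - 2], [5·v^2 + 2·v, 10·u·v + 2·u - 8·v + 1]].
At the point, J = [[-1.5000, -14.0000], [0.2500, 14.0000]] (det J = -17.5000).
Solving J·Δ = −F gives Δ = (-0.2000, -0.0500).
Then the next iterate is (u, v)₁ = (-3.2000, -0.5500).

(-3.2000, -0.5500)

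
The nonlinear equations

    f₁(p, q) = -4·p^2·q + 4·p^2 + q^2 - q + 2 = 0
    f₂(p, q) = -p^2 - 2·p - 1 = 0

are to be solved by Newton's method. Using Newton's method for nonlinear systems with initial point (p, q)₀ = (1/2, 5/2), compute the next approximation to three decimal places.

(-0.250, -0.417)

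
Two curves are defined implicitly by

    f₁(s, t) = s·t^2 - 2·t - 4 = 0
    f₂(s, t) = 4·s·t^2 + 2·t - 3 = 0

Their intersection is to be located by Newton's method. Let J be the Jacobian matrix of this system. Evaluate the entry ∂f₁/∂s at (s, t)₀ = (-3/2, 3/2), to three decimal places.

2.250

∂f₁/∂s = t^2.
At (-3/2, 3/2) this is 2.250.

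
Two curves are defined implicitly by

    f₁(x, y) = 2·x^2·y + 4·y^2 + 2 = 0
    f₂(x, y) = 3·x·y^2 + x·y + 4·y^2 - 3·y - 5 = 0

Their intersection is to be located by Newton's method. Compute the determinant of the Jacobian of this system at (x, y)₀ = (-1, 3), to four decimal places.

J = [[4·x·y, 2·x^2 + 8·y], [3·y^2 + y, 6·x·y + x + 8·y - 3]].
At the point, J = [[-12.0000, 26.0000], [30.0000, 2.0000]].
det J = -804.0000.

-804.0000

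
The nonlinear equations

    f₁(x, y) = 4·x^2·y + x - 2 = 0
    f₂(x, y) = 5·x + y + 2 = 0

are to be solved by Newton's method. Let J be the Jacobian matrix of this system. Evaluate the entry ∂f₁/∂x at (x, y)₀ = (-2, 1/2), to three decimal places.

-7.000

∂f₁/∂x = 8·x·y + 1.
At (-2, 1/2) this is -7.000.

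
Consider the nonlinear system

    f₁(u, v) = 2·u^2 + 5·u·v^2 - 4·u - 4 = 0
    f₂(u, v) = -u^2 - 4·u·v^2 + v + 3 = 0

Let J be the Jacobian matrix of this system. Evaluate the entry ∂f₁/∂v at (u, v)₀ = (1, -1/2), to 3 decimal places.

∂f₁/∂v = 10·u·v.
At (1, -1/2) this is -5.000.

-5.000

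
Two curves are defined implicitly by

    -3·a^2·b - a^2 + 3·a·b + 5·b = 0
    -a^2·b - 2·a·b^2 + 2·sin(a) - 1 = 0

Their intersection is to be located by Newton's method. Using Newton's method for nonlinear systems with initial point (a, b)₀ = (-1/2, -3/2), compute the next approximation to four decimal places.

At (-1/2, -3/2): F = (-4.3750, 0.666149).
Jacobian J = [[-6·a·b - 2·a + 3·b, -3·a^2 + 3·a + 5], [-2·a·b - 2·b^2 + 2·cos(a), -a^2 - 4·a·b]].
At the point, J = [[-8.0000, 2.7500], [-4.244835, -3.2500]] (det J = 37.673296).
Solving J·Δ = −F gives Δ = (-0.3288, 0.6344).
Then the next iterate is (a, b)₁ = (-0.8288, -0.8656).

(-0.8288, -0.8656)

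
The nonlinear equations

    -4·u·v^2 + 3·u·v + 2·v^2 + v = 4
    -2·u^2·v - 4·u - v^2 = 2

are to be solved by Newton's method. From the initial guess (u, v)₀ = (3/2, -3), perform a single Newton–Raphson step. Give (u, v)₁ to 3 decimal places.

At (3/2, -3): F = (-56.500, -3.500).
Jacobian J = [[-4·v^2 + 3·v, -8·u·v + 3·u + 4·v + 1], [-4·u·v - 4, -2·u^2 - 2·v]].
At the point, J = [[-45.000, 29.500], [14.000, 1.500]] (det J = -480.500).
Solving J·Δ = −F gives Δ = (0.039, 1.974).
Then the next iterate is (u, v)₁ = (1.539, -1.026).

(1.539, -1.026)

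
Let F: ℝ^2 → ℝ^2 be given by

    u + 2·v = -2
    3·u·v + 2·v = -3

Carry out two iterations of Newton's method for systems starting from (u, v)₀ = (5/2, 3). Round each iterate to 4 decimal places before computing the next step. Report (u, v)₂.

(2.8949, -2.4475)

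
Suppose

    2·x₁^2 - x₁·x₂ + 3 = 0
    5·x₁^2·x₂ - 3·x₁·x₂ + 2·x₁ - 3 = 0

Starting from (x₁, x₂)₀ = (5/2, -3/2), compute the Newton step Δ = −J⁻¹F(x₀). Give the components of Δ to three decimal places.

At (5/2, -3/2): F = (19.250, -33.625).
Jacobian J = [[4·x₁ - x₂, -x₁], [10·x₁·x₂ - 3·x₂ + 2, 5·x₁^2 - 3·x₁]].
At the point, J = [[11.500, -2.500], [-31.000, 23.750]] (det J = 195.625).
Solving J·Δ = −F gives Δ = (-1.907, -1.074).

(-1.907, -1.074)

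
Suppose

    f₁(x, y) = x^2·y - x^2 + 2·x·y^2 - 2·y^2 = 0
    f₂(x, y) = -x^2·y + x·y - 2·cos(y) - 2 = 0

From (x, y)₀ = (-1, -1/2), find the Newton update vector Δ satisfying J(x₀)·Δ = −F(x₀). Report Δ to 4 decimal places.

(7.4136, -4.6895)

At (-1, -1/2): F = (-2.5000, -2.755165).
Jacobian J = [[2·x·y - 2·x + 2·y^2, x^2 + 4·x·y - 4·y], [-2·x·y + y, -x^2 + x + 2·sin(y)]].
At the point, J = [[3.5000, 5.0000], [-1.5000, -2.958851]] (det J = -2.855979).
Solving J·Δ = −F gives Δ = (7.4136, -4.6895).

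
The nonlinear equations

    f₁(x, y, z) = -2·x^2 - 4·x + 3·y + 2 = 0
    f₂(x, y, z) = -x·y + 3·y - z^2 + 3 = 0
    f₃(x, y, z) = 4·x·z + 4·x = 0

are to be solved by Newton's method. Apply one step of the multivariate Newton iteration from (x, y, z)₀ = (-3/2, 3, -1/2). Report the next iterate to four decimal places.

(-2.0294, -0.8137, -1.1765)

At (-3/2, 3, -1/2): F = (12.5000, 16.2500, -3.0000).
Jacobian J = [[-4·x - 4, 3, 0], [-y, -x + 3, -2·z], [4·z + 4, 0, 4·x]].
At the point, J = [[2.0000, 3.0000, 0.0000], [-3.0000, 4.5000, 1.0000], [2.0000, 0.0000, -6.0000]] (det J = -102.0000).
Solving J·Δ = −F gives Δ = (-0.5294, -3.8137, -0.6765).
Then the next iterate is (x, y, z)₁ = (-2.0294, -0.8137, -1.1765).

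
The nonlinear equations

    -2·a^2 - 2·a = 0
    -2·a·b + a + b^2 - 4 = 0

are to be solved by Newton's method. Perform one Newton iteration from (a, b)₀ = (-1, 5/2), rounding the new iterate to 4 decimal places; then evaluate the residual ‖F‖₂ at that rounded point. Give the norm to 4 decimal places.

At (-1, 5/2): F = (0.0000, 6.2500).
Jacobian J = [[-4·a - 2, 0], [-2·b + 1, -2·a + 2·b]].
At the point, J = [[2.0000, 0.0000], [-4.0000, 7.0000]] (det J = 14.0000).
Solving J·Δ = −F gives Δ = (0.0000, -0.8929).
Then the next iterate is (a, b)₁ = (-1.0000, 1.6071).
Re-evaluating at (-1.0000, 1.6071): F = (0.0000, 0.796970), so ‖F‖₂ = 0.7970.

0.7970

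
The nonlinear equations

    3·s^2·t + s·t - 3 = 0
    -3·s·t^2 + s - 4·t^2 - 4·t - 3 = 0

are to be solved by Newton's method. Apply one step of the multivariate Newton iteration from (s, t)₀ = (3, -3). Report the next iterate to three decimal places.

(1.914, -1.962)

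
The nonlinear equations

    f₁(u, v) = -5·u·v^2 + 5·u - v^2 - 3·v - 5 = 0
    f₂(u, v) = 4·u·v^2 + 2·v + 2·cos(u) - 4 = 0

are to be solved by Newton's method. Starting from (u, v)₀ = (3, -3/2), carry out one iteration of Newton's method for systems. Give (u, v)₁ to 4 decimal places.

(2.5556, -1.0839)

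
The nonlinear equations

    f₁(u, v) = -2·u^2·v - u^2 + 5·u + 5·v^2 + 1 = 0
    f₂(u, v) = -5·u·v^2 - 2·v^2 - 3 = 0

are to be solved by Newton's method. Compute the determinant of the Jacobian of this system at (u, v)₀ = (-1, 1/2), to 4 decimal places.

J = [[-4·u·v - 2·u + 5, -2·u^2 + 10·v], [-5·v^2, -10·u·v - 4·v]].
At the point, J = [[9.0000, 3.0000], [-1.2500, 3.0000]].
det J = 30.7500.

30.7500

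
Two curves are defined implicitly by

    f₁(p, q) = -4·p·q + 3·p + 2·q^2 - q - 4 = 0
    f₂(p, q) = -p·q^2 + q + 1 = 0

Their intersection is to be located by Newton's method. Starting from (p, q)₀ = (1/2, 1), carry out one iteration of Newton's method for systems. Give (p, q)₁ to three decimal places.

(2.000, 6.000)

At (1/2, 1): F = (-3.500, 1.500).
Jacobian J = [[-4·q + 3, -4·p + 4·q - 1], [-q^2, -2·p·q + 1]].
At the point, J = [[-1.000, 1.000], [-1.000, 0.000]] (det J = 1.000).
Solving J·Δ = −F gives Δ = (1.500, 5.000).
Then the next iterate is (p, q)₁ = (2.000, 6.000).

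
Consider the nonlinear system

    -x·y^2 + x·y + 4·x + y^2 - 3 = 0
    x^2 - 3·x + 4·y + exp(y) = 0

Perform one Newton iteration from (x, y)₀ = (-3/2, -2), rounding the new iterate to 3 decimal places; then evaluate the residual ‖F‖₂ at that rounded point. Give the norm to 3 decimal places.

0.369

At (-3/2, -2): F = (4.000, -1.11466).
Jacobian J = [[-y^2 + y + 4, -2·x·y + x + 2·y], [2·x - 3, exp(y) + 4]].
At the point, J = [[-2.000, -11.500], [-6.000, 4.13534]] (det J = -77.27067).
Solving J·Δ = −F gives Δ = (0.048, 0.339).
Then the next iterate is (x, y)₁ = (-1.452, -1.661).
Re-evaluating at (-1.452, -1.661): F = (0.36865, 0.01025), so ‖F‖₂ = 0.369.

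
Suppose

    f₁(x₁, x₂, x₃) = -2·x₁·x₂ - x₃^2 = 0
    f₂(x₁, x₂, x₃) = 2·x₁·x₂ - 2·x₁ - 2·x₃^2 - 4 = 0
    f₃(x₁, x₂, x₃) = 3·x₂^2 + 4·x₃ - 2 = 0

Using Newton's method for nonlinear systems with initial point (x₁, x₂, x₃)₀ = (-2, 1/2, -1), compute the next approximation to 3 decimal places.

At (-2, 1/2, -1): F = (1.000, -4.000, -5.250).
Jacobian J = [[-2·x₂, -2·x₁, -2·x₃], [2·x₂ - 2, 2·x₁, -4·x₃], [0, 6·x₂, 4]].
At the point, J = [[-1.000, 4.000, 2.000], [-1.000, -4.000, 4.000], [0.000, 3.000, 4.000]] (det J = 38.000).
Solving J·Δ = −F gives Δ = (3.000, -0.250, 1.500).
Then the next iterate is (x₁, x₂, x₃)₁ = (1.000, 0.250, 0.500).

(1.000, 0.250, 0.500)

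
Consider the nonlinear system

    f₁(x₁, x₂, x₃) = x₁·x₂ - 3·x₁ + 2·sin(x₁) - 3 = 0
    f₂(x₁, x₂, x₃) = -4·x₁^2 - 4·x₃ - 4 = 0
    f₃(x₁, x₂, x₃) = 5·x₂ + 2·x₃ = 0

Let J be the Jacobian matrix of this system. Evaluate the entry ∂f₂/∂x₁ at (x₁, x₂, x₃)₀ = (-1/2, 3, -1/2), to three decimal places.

∂f₂/∂x₁ = -8·x₁.
At (-1/2, 3, -1/2) this is 4.000.

4.000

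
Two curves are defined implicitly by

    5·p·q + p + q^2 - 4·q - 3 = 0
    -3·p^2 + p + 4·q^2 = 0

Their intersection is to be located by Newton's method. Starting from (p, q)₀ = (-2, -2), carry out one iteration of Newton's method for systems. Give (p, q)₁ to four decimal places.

(-0.9524, -1.0238)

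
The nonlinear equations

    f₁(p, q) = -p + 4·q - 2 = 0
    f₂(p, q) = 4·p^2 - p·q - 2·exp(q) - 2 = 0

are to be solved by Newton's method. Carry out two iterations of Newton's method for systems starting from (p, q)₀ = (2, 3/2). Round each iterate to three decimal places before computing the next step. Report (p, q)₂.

(1.404, 0.851)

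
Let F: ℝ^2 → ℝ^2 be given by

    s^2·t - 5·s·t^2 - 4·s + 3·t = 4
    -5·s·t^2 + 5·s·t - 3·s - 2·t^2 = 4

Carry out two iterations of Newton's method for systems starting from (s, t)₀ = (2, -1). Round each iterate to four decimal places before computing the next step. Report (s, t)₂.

(-3.0511, -2.5179)

At (2, -1): F = (-29.0000, -32.0000).
Jacobian J = [[2·s·t - 5·t^2 - 4, s^2 - 10·s·t + 3], [-5·t^2 + 5·t - 3, -10·s·t + 5·s - 4·t]].
At the point, J = [[-13.0000, 27.0000], [-13.0000, 34.0000]] (det J = -91.0000).
Solving J·Δ = −F gives Δ = (-1.3407, 0.4286).
Then the next iterate is (s, t)₁ = (0.6593, -0.5714).
Round to (0.6593, -0.5714) and repeat: F = (-9.676075, -9.590817), J = [[-6.385938, 7.201917], [-7.489490, 9.349340]].
Δ = (-3.7104, -1.9465), so (s, t)₂ = (-3.0511, -2.5179).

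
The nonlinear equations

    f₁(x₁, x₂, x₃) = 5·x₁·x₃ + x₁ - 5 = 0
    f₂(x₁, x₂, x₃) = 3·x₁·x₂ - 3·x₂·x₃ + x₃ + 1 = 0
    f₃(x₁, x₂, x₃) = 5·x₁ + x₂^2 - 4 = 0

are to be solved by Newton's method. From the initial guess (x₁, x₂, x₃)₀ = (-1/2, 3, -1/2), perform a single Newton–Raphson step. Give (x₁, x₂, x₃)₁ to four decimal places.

(-1.5217, 3.4348, -1.5870)

At (-1/2, 3, -1/2): F = (-4.2500, 0.5000, 2.5000).
Jacobian J = [[5·x₃ + 1, 0, 5·x₁], [3·x₂, 3·x₁ - 3·x₃, -3·x₂ + 1], [5, 2·x₂, 0]].
At the point, J = [[-1.5000, 0.0000, -2.5000], [9.0000, 0.0000, -8.0000], [5.0000, 6.0000, 0.0000]] (det J = -207.0000).
Solving J·Δ = −F gives Δ = (-1.0217, 0.4348, -1.0870).
Then the next iterate is (x₁, x₂, x₃)₁ = (-1.5217, 3.4348, -1.5870).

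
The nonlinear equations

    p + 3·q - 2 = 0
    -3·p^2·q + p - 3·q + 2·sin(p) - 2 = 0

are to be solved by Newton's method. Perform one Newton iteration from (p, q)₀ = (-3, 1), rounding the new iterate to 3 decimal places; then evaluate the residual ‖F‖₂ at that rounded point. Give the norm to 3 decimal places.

10.230

At (-3, 1): F = (-2.000, -35.28224).
Jacobian J = [[1, 3], [-6·p·q + 2·cos(p) + 1, -3·p^2 - 3]].
At the point, J = [[1.000, 3.000], [17.02002, -30.000]] (det J = -81.06005).
Solving J·Δ = −F gives Δ = (2.046, -0.015).
Then the next iterate is (p, q)₁ = (-0.954, 0.985).
Re-evaluating at (-0.954, 0.985): F = (0.001, -10.22986), so ‖F‖₂ = 10.230.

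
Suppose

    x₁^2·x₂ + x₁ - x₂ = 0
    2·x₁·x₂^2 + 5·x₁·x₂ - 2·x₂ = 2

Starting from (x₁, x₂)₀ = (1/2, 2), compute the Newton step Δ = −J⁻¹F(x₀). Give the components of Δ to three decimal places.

(0.083, -1.000)

At (1/2, 2): F = (-1.000, 3.000).
Jacobian J = [[2·x₁·x₂ + 1, x₁^2 - 1], [2·x₂^2 + 5·x₂, 4·x₁·x₂ + 5·x₁ - 2]].
At the point, J = [[3.000, -0.750], [18.000, 4.500]] (det J = 27.000).
Solving J·Δ = −F gives Δ = (0.083, -1.000).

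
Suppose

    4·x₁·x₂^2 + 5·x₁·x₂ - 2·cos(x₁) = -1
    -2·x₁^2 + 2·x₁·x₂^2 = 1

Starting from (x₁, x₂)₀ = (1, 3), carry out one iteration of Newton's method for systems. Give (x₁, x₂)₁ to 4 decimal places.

At (1, 3): F = (50.919395, 15.0000).
Jacobian J = [[4·x₂^2 + 5·x₂ + 2·sin(x₁), 8·x₁·x₂ + 5·x₁], [-4·x₁ + 2·x₂^2, 4·x₁·x₂]].
At the point, J = [[52.682942, 29.0000], [14.0000, 12.0000]] (det J = 226.195304).
Solving J·Δ = −F gives Δ = (-0.7782, -0.3421).
Then the next iterate is (x₁, x₂)₁ = (0.2218, 2.6579).

(0.2218, 2.6579)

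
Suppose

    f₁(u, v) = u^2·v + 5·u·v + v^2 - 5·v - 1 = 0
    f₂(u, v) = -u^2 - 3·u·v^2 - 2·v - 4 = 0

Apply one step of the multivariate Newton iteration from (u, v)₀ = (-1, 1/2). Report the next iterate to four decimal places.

(3.1087, 0.6141)

At (-1, 1/2): F = (-5.2500, -5.2500).
Jacobian J = [[2·u·v + 5·v, u^2 + 5·u + 2·v - 5], [-2·u - 3·v^2, -6·u·v - 2]].
At the point, J = [[1.5000, -8.0000], [1.2500, 1.0000]] (det J = 11.5000).
Solving J·Δ = −F gives Δ = (4.1087, 0.1141).
Then the next iterate is (u, v)₁ = (3.1087, 0.6141).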